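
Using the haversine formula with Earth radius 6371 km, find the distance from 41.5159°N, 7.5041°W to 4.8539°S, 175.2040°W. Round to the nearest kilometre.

15759 km

Δλ = -175.2040 − -7.5041 = -167.6999°.
Δφ = -4.8539 − 41.5159 = -46.3698°.
a = sin²(Δφ/2) + cos φ₁ · cos φ₂ · sin²(Δλ/2) = 0.892523.
c = 2·atan2(√a, √(1−a)) = 2.47357 rad → d = 6371·c ≈ 15759.09 km.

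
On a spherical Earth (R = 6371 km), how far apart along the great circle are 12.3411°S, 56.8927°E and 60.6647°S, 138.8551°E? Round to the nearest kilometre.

Δλ = 138.8551 − 56.8927 = 81.9624°.
Δφ = -60.6647 − -12.3411 = -48.3236°.
a = sin²(Δφ/2) + cos φ₁ · cos φ₂ · sin²(Δλ/2) = 0.373378.
c = 2·atan2(√a, √(1−a)) = 1.31477 rad → d = 6371·c ≈ 8376.37 km.

8376 km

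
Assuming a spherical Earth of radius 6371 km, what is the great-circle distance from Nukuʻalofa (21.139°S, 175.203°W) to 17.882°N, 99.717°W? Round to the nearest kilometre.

9294 km

Δλ = -99.717 − -175.203 = 75.486°.
Δφ = 17.882 − -21.139 = 39.021°.
a = sin²(Δφ/2) + cos φ₁ · cos φ₂ · sin²(Δλ/2) = 0.444137.
c = 2·atan2(√a, √(1−a)) = 1.45884 rad → d = 6371·c ≈ 9294.25 km.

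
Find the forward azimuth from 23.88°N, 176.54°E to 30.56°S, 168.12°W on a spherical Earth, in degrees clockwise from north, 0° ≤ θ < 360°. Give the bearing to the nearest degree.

Δλ = -168.12 − 176.54 = -344.66°; wrapped into (−180°, 180°]: 15.34°.
θ = atan2( sin Δλ · cos φ₂ , cos φ₁ · sin φ₂ − sin φ₁ · cos φ₂ · cos Δλ )
  = atan2(0.22780, -0.80109) = 164.126° → normalised to [0°, 360°): 164.126°.

164°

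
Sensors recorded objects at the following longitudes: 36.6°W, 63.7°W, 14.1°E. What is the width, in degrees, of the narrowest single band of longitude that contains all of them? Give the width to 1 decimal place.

77.8°

Sort the longitudes: -63.7°, -36.6°, +14.1°.
Eastward gaps between consecutive values (wrapping around): 27.1°, 50.7°, 282.2°.
Largest gap = 282.2° ⇒ minimal covering band is its complement: 360° − 282.2° = 77.8°.
Band runs from -63.7° eastward to +14.1°.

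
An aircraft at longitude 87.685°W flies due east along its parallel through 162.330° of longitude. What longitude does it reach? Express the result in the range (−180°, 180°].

Start at -87.685°; shift +162.330° → +74.645°.
+74.645° already lies in (−180°, 180°].

74.645°E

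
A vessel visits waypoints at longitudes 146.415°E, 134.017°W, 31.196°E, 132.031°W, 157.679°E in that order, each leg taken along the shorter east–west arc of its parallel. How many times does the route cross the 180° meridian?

2

Leg 1: +146.415° → -134.017°, shortest Δλ = 79.568° (east) — crosses 180°.
Leg 2: -134.017° → +31.196°, shortest Δλ = 165.213° (east) — does not cross 180°.
Leg 3: +31.196° → -132.031°, shortest Δλ = -163.227° (west) — does not cross 180°.
Leg 4: -132.031° → +157.679°, shortest Δλ = -70.29° (west) — crosses 180°.
Total crossings: 2.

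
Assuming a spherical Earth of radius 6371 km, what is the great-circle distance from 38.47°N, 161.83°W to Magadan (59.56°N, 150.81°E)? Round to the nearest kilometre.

4046 km

Δλ = 150.81 − -161.83 = 312.64°; wrapped into (−180°, 180°]: -47.36°.
Δφ = 59.56 − 38.47 = 21.09°.
a = sin²(Δφ/2) + cos φ₁ · cos φ₂ · sin²(Δλ/2) = 0.097476.
c = 2·atan2(√a, √(1−a)) = 0.63504 rad → d = 6371·c ≈ 4045.83 km.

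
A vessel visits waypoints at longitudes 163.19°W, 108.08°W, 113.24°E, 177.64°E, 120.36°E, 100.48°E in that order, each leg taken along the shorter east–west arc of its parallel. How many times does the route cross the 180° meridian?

1

Leg 1: -163.19° → -108.08°, shortest Δλ = 55.11° (east) — does not cross 180°.
Leg 2: -108.08° → +113.24°, shortest Δλ = -138.68° (west) — crosses 180°.
Leg 3: +113.24° → +177.64°, shortest Δλ = 64.4° (east) — does not cross 180°.
Leg 4: +177.64° → +120.36°, shortest Δλ = -57.28° (west) — does not cross 180°.
Leg 5: +120.36° → +100.48°, shortest Δλ = -19.88° (west) — does not cross 180°.
Total crossings: 1.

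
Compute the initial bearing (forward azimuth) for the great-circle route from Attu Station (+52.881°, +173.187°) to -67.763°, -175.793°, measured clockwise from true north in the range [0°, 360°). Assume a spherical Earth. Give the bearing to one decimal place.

Δλ = -175.793 − 173.187 = -348.980°; wrapped into (−180°, 180°]: 11.020°.
θ = atan2( sin Δλ · cos φ₂ , cos φ₁ · sin φ₂ − sin φ₁ · cos φ₂ · cos Δλ )
  = atan2(0.07234, -0.85479) = 175.163° → normalised to [0°, 360°): 175.163°.

175.2°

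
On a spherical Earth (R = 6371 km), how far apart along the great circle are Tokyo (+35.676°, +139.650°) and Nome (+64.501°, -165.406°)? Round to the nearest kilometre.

4820 km

Δλ = -165.406 − 139.650 = -305.056°; wrapped into (−180°, 180°]: 54.944°.
Δφ = 64.501 − 35.676 = 28.825°.
a = sin²(Δφ/2) + cos φ₁ · cos φ₂ · sin²(Δλ/2) = 0.136373.
c = 2·atan2(√a, √(1−a)) = 0.75648 rad → d = 6371·c ≈ 4819.55 km.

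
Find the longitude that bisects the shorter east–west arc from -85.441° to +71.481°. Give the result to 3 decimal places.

-6.980°

Signed shortest Δλ from -85.441° to +71.481° is +156.922°.
Midpoint longitude = -85.441° + (+156.922°)/2 = -85.441° + 78.461° = -6.980°.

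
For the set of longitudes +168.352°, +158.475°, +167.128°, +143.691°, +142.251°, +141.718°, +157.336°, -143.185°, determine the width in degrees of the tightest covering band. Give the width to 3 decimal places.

Sort the longitudes: -143.185°, +141.718°, +142.251°, +143.691°, +157.336°, +158.475°, +167.128°, +168.352°.
Eastward gaps between consecutive values (wrapping around): 284.903°, 0.533°, 1.440°, 13.645°, 1.139°, 8.653°, 1.224°, 48.463°.
Largest gap = 284.903° ⇒ minimal covering band is its complement: 360° − 284.903° = 75.097°.
Band runs from +141.718° eastward to -143.185°, crossing the antimeridian.

75.097°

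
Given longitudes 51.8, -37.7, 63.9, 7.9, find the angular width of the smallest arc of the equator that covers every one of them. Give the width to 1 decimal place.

Sort the longitudes: -37.7°, +7.9°, +51.8°, +63.9°.
Eastward gaps between consecutive values (wrapping around): 45.6°, 43.9°, 12.1°, 258.4°.
Largest gap = 258.4° ⇒ minimal covering band is its complement: 360° − 258.4° = 101.6°.
Band runs from -37.7° eastward to +63.9°.

101.6°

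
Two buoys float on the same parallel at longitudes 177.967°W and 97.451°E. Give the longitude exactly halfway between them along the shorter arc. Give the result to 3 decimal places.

Signed shortest Δλ from -177.967° to +97.451° is -84.582°.
Midpoint longitude = -177.967° + (-84.582°)/2 = -177.967° − 42.291° = -220.258°.
Normalise into (−180°, 180°]: +139.742°.
(The naïve average (-177.967 + +97.451)/2 = -40.258° is on the wrong side of the globe.)

139.742°E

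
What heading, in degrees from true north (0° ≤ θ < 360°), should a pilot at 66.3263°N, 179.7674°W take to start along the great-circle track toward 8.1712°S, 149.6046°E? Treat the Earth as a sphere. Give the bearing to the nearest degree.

211°

Δλ = 149.6046 − -179.7674 = 329.3720°; wrapped into (−180°, 180°]: -30.6280°.
θ = atan2( sin Δλ · cos φ₂ , cos φ₁ · sin φ₂ − sin φ₁ · cos φ₂ · cos Δλ )
  = atan2(-0.50429, -0.83715) = -148.936° → normalised to [0°, 360°): 211.064°.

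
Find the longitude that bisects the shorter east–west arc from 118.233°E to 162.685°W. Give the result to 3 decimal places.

Signed shortest Δλ from +118.233° to -162.685° is +79.082°.
Midpoint longitude = +118.233° + (+79.082°)/2 = +118.233° + 39.541° = +157.774°.
(The naïve average (+118.233 + -162.685)/2 = -22.226° is on the wrong side of the globe.)

157.774°E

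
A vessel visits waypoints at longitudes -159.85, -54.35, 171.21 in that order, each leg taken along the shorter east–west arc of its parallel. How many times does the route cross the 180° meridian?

Leg 1: -159.85° → -54.35°, shortest Δλ = 105.5° (east) — does not cross 180°.
Leg 2: -54.35° → +171.21°, shortest Δλ = -134.44° (west) — crosses 180°.
Total crossings: 1.

1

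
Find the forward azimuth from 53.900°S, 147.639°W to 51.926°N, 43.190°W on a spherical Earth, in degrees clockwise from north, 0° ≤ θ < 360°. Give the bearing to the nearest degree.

60°

Δλ = -43.190 − -147.639 = 104.449°.
θ = atan2( sin Δλ · cos φ₂ , cos φ₁ · sin φ₂ − sin φ₁ · cos φ₂ · cos Δλ )
  = atan2(0.59717, 0.33950) = 60.381° → normalised to [0°, 360°): 60.381°.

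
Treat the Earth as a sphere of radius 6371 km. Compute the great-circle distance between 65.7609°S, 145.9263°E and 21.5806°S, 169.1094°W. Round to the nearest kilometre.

5864 km

Δλ = -169.1094 − 145.9263 = -315.0357°; wrapped into (−180°, 180°]: 44.9643°.
Δφ = -21.5806 − -65.7609 = 44.1803°.
a = sin²(Δφ/2) + cos φ₁ · cos φ₂ · sin²(Δλ/2) = 0.197249.
c = 2·atan2(√a, √(1−a)) = 0.92040 rad → d = 6371·c ≈ 5863.87 km.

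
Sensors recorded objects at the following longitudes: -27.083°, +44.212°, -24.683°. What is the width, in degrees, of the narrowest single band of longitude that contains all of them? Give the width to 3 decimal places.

71.295°

Sort the longitudes: -27.083°, -24.683°, +44.212°.
Eastward gaps between consecutive values (wrapping around): 2.400°, 68.895°, 288.705°.
Largest gap = 288.705° ⇒ minimal covering band is its complement: 360° − 288.705° = 71.295°.
Band runs from -27.083° eastward to +44.212°.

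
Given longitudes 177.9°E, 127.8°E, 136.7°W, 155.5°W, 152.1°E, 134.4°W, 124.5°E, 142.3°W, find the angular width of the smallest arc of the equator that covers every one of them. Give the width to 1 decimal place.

101.1°

Sort the longitudes: -155.5°, -142.3°, -136.7°, -134.4°, +124.5°, +127.8°, +152.1°, +177.9°.
Eastward gaps between consecutive values (wrapping around): 13.2°, 5.6°, 2.3°, 258.9°, 3.3°, 24.3°, 25.8°, 26.6°.
Largest gap = 258.9° ⇒ minimal covering band is its complement: 360° − 258.9° = 101.1°.
Band runs from +124.5° eastward to -134.4°, crossing the antimeridian.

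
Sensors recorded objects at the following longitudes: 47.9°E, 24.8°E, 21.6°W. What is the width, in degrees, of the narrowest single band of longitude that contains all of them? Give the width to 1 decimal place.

69.5°

Sort the longitudes: -21.6°, +24.8°, +47.9°.
Eastward gaps between consecutive values (wrapping around): 46.4°, 23.1°, 290.5°.
Largest gap = 290.5° ⇒ minimal covering band is its complement: 360° − 290.5° = 69.5°.
Band runs from -21.6° eastward to +47.9°.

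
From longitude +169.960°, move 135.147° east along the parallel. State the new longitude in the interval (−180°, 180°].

Start at +169.960°; shift +135.147° → +305.107°.
+305.107° lies outside (−180°, 180°]; subtract 360° → -54.893°.

-54.893°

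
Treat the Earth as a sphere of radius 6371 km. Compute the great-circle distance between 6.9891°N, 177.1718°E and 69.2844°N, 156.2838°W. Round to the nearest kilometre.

Δλ = -156.2838 − 177.1718 = -333.4556°; wrapped into (−180°, 180°]: 26.5444°.
Δφ = 69.2844 − 6.9891 = 62.2953°.
a = sin²(Δφ/2) + cos φ₁ · cos φ₂ · sin²(Δλ/2) = 0.286048.
c = 2·atan2(√a, √(1−a)) = 1.12862 rad → d = 6371·c ≈ 7190.46 km.

7190 km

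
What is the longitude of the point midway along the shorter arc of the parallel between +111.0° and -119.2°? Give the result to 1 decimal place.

+175.9°

Signed shortest Δλ from +111.0° to -119.2° is +129.8°.
Midpoint longitude = +111.0° + (+129.8°)/2 = +111.0° + 64.9° = +175.9°.
(The naïve average (+111.0 + -119.2)/2 = -4.1° is on the wrong side of the globe.)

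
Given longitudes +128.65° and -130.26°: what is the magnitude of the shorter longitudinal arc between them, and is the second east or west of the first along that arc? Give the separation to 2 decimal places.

101.09° east

Raw difference: -130.26 − 128.65 = -258.91°.
Normalise into (−180°, 180°]: -258.91° + 360° = 101.09°.
Positive ⇒ the second point lies to the east; separation 101.09°.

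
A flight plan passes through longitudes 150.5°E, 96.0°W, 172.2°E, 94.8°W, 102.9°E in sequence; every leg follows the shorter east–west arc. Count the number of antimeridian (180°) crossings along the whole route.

4

Leg 1: +150.5° → -96.0°, shortest Δλ = 113.5° (east) — crosses 180°.
Leg 2: -96.0° → +172.2°, shortest Δλ = -91.8° (west) — crosses 180°.
Leg 3: +172.2° → -94.8°, shortest Δλ = 93.0° (east) — crosses 180°.
Leg 4: -94.8° → +102.9°, shortest Δλ = -162.3° (west) — crosses 180°.
Total crossings: 4.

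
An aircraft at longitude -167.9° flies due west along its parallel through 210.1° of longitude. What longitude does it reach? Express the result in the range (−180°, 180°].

-18.0°

Start at -167.9°; shift −210.1° → -378.0°.
-378.0° lies outside (−180°, 180°]; add 360° → -18.0°.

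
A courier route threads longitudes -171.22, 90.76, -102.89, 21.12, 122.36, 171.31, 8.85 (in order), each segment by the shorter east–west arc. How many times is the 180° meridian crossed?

Leg 1: -171.22° → +90.76°, shortest Δλ = -98.02° (west) — crosses 180°.
Leg 2: +90.76° → -102.89°, shortest Δλ = 166.35° (east) — crosses 180°.
Leg 3: -102.89° → +21.12°, shortest Δλ = 124.01° (east) — does not cross 180°.
Leg 4: +21.12° → +122.36°, shortest Δλ = 101.24° (east) — does not cross 180°.
Leg 5: +122.36° → +171.31°, shortest Δλ = 48.95° (east) — does not cross 180°.
Leg 6: +171.31° → +8.85°, shortest Δλ = -162.46° (west) — does not cross 180°.
Total crossings: 2.

2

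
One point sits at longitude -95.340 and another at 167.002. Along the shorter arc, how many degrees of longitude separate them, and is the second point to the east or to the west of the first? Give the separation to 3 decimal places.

Raw difference: 167.002 − -95.340 = 262.342°.
Normalise into (−180°, 180°]: 262.342° − 360° = -97.658°.
Negative ⇒ the second point lies to the west; separation 97.658°.

97.658° west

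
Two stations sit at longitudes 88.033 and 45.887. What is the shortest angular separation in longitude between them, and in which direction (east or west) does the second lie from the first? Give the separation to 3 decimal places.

42.146° west

Raw difference: 45.887 − 88.033 = -42.146°.
Normalise into (−180°, 180°]: -42.146° stays -42.146°.
Negative ⇒ the second point lies to the west; separation 42.146°.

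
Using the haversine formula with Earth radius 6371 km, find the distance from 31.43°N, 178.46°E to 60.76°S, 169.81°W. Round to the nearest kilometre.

Δλ = -169.81 − 178.46 = -348.27°; wrapped into (−180°, 180°]: 11.73°.
Δφ = -60.76 − 31.43 = -92.19°.
a = sin²(Δφ/2) + cos φ₁ · cos φ₂ · sin²(Δλ/2) = 0.523459.
c = 2·atan2(√a, √(1−a)) = 1.61773 rad → d = 6371·c ≈ 10306.57 km.

10307 km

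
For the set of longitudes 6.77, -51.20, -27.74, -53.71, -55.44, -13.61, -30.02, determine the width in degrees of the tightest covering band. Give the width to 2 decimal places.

Sort the longitudes: -55.44°, -53.71°, -51.20°, -30.02°, -27.74°, -13.61°, +6.77°.
Eastward gaps between consecutive values (wrapping around): 1.73°, 2.51°, 21.18°, 2.28°, 14.13°, 20.38°, 297.79°.
Largest gap = 297.79° ⇒ minimal covering band is its complement: 360° − 297.79° = 62.21°.
Band runs from -55.44° eastward to +6.77°.

62.21°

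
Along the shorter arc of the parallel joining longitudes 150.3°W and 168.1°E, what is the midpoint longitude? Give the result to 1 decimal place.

Signed shortest Δλ from -150.3° to +168.1° is -41.6°.
Midpoint longitude = -150.3° + (-41.6°)/2 = -150.3° − 20.8° = -171.1°.
(The naïve average (-150.3 + +168.1)/2 = 8.9° is on the wrong side of the globe.)

171.1°W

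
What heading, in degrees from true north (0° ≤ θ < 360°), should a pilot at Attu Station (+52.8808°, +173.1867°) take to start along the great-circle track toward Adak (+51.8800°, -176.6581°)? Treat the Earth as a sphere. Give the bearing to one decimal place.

95.1°

Δλ = -176.6581 − 173.1867 = -349.8448°; wrapped into (−180°, 180°]: 10.1552°.
θ = atan2( sin Δλ · cos φ₂ , cos φ₁ · sin φ₂ − sin φ₁ · cos φ₂ · cos Δλ )
  = atan2(0.10884, -0.00975) = 95.121° → normalised to [0°, 360°): 95.121°.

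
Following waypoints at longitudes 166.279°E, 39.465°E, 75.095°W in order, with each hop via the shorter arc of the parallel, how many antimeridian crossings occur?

Leg 1: +166.279° → +39.465°, shortest Δλ = -126.814° (west) — does not cross 180°.
Leg 2: +39.465° → -75.095°, shortest Δλ = -114.56° (west) — does not cross 180°.
Total crossings: 0.

0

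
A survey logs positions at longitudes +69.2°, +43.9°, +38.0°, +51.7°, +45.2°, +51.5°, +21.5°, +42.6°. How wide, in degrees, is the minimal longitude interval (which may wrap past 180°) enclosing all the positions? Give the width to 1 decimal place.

Sort the longitudes: +21.5°, +38.0°, +42.6°, +43.9°, +45.2°, +51.5°, +51.7°, +69.2°.
Eastward gaps between consecutive values (wrapping around): 16.5°, 4.6°, 1.3°, 1.3°, 6.3°, 0.2°, 17.5°, 312.3°.
Largest gap = 312.3° ⇒ minimal covering band is its complement: 360° − 312.3° = 47.7°.
Band runs from +21.5° eastward to +69.2°.

47.7°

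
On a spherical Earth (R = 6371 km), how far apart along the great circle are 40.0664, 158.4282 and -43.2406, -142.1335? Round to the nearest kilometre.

Δλ = -142.1335 − 158.4282 = -300.5617°; wrapped into (−180°, 180°]: 59.4383°.
Δφ = -43.2406 − 40.0664 = -83.3070°.
a = sin²(Δφ/2) + cos φ₁ · cos φ₂ · sin²(Δλ/2) = 0.578742.
c = 2·atan2(√a, √(1−a)) = 1.72894 rad → d = 6371·c ≈ 11015.07 km.

11015 km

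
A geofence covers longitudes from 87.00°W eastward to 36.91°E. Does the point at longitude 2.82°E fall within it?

Yes

Band width going east from -87.00° to +36.91°: ((36.91 − -87.00) mod 360) = 123.91°.
Offset of +2.82° east of the west edge: ((2.82 − -87.00) mod 360) = 89.82°.
89.82° ≤ 123.91° ⇒ inside.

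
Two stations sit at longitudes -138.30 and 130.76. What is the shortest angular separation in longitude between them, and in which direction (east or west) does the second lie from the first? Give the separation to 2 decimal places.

Raw difference: 130.76 − -138.30 = 269.06°.
Normalise into (−180°, 180°]: 269.06° − 360° = -90.94°.
Negative ⇒ the second point lies to the west; separation 90.94°.

90.94° west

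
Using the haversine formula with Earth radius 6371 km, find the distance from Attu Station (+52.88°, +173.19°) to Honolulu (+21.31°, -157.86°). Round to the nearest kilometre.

Δλ = -157.86 − 173.19 = -331.05°; wrapped into (−180°, 180°]: 28.95°.
Δφ = 21.31 − 52.88 = -31.57°.
a = sin²(Δφ/2) + cos φ₁ · cos φ₂ · sin²(Δλ/2) = 0.109127.
c = 2·atan2(√a, √(1−a)) = 0.67333 rad → d = 6371·c ≈ 4289.81 km.

4290 km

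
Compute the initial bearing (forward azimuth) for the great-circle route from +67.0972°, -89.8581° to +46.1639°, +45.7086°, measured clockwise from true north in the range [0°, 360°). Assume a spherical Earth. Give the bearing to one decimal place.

33.4°

Δλ = 45.7086 − -89.8581 = 135.5667°.
θ = atan2( sin Δλ · cos φ₂ , cos φ₁ · sin φ₂ − sin φ₁ · cos φ₂ · cos Δλ )
  = atan2(0.48487, 0.73629) = 33.366° → normalised to [0°, 360°): 33.366°.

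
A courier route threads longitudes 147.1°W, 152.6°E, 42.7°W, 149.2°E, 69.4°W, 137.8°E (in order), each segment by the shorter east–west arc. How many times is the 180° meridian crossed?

5

Leg 1: -147.1° → +152.6°, shortest Δλ = -60.3° (west) — crosses 180°.
Leg 2: +152.6° → -42.7°, shortest Δλ = 164.7° (east) — crosses 180°.
Leg 3: -42.7° → +149.2°, shortest Δλ = -168.1° (west) — crosses 180°.
Leg 4: +149.2° → -69.4°, shortest Δλ = 141.4° (east) — crosses 180°.
Leg 5: -69.4° → +137.8°, shortest Δλ = -152.8° (west) — crosses 180°.
Total crossings: 5.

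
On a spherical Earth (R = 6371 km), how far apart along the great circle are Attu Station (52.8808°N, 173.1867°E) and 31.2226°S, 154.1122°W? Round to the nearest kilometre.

Δλ = -154.1122 − 173.1867 = -327.2989°; wrapped into (−180°, 180°]: 32.7011°.
Δφ = -31.2226 − 52.8808 = -84.1034°.
a = sin²(Δφ/2) + cos φ₁ · cos φ₂ · sin²(Δλ/2) = 0.489532.
c = 2·atan2(√a, √(1−a)) = 1.54986 rad → d = 6371·c ≈ 9874.14 km.

9874 km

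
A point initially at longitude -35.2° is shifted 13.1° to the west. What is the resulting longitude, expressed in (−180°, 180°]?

Start at -35.2°; shift −13.1° → -48.3°.
-48.3° already lies in (−180°, 180°].

-48.3°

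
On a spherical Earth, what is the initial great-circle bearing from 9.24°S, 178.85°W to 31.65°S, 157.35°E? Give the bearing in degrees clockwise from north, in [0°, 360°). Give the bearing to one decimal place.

221.2°

Δλ = 157.35 − -178.85 = 336.20°; wrapped into (−180°, 180°]: -23.80°.
θ = atan2( sin Δλ · cos φ₂ , cos φ₁ · sin φ₂ − sin φ₁ · cos φ₂ · cos Δλ )
  = atan2(-0.34353, -0.39286) = -138.833° → normalised to [0°, 360°): 221.167°.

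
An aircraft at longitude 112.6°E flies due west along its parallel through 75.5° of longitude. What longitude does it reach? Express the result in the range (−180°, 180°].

37.1°E

Start at +112.6°; shift −75.5° → +37.1°.
+37.1° already lies in (−180°, 180°].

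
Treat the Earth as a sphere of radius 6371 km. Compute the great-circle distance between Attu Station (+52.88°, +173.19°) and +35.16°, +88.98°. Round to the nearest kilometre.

6606 km

Δλ = 88.98 − 173.19 = -84.21°.
Δφ = 35.16 − 52.88 = -17.72°.
a = sin²(Δφ/2) + cos φ₁ · cos φ₂ · sin²(Δλ/2) = 0.245525.
c = 2·atan2(√a, √(1−a)) = 1.03683 rad → d = 6371·c ≈ 6605.65 km.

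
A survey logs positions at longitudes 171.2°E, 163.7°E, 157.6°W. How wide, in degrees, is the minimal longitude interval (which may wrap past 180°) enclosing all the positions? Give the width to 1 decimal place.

Sort the longitudes: -157.6°, +163.7°, +171.2°.
Eastward gaps between consecutive values (wrapping around): 321.3°, 7.5°, 31.2°.
Largest gap = 321.3° ⇒ minimal covering band is its complement: 360° − 321.3° = 38.7°.
Band runs from +163.7° eastward to -157.6°, crossing the antimeridian.

38.7°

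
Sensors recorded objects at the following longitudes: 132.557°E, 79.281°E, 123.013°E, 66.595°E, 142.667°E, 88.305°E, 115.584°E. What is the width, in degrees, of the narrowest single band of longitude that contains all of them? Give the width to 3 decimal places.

Sort the longitudes: +66.595°, +79.281°, +88.305°, +115.584°, +123.013°, +132.557°, +142.667°.
Eastward gaps between consecutive values (wrapping around): 12.686°, 9.024°, 27.279°, 7.429°, 9.544°, 10.110°, 283.928°.
Largest gap = 283.928° ⇒ minimal covering band is its complement: 360° − 283.928° = 76.072°.
Band runs from +66.595° eastward to +142.667°.

76.072°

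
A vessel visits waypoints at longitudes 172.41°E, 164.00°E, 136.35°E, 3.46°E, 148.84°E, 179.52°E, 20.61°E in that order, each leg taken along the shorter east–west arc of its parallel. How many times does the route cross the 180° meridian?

0

Leg 1: +172.41° → +164.00°, shortest Δλ = -8.41° (west) — does not cross 180°.
Leg 2: +164.00° → +136.35°, shortest Δλ = -27.65° (west) — does not cross 180°.
Leg 3: +136.35° → +3.46°, shortest Δλ = -132.89° (west) — does not cross 180°.
Leg 4: +3.46° → +148.84°, shortest Δλ = 145.38° (east) — does not cross 180°.
Leg 5: +148.84° → +179.52°, shortest Δλ = 30.68° (east) — does not cross 180°.
Leg 6: +179.52° → +20.61°, shortest Δλ = -158.91° (west) — does not cross 180°.
Total crossings: 0.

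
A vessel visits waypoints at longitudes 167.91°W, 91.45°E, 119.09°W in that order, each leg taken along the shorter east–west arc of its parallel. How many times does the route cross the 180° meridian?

2

Leg 1: -167.91° → +91.45°, shortest Δλ = -100.64° (west) — crosses 180°.
Leg 2: +91.45° → -119.09°, shortest Δλ = 149.46° (east) — crosses 180°.
Total crossings: 2.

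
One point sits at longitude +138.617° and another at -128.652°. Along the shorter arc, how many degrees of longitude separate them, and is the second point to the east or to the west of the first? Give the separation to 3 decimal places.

Raw difference: -128.652 − 138.617 = -267.269°.
Normalise into (−180°, 180°]: -267.269° + 360° = 92.731°.
Positive ⇒ the second point lies to the east; separation 92.731°.

92.731° east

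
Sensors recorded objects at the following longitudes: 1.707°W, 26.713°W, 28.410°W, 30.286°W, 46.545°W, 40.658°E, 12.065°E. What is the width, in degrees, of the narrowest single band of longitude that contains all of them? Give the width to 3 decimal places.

Sort the longitudes: -46.545°, -30.286°, -28.410°, -26.713°, -1.707°, +12.065°, +40.658°.
Eastward gaps between consecutive values (wrapping around): 16.259°, 1.876°, 1.697°, 25.006°, 13.772°, 28.593°, 272.797°.
Largest gap = 272.797° ⇒ minimal covering band is its complement: 360° − 272.797° = 87.203°.
Band runs from -46.545° eastward to +40.658°.

87.203°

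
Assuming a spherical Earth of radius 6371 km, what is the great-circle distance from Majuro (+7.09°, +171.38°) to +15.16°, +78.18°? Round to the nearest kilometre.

10143 km

Δλ = 78.18 − 171.38 = -93.20°.
Δφ = 15.16 − 7.09 = 8.07°.
a = sin²(Δφ/2) + cos φ₁ · cos φ₂ · sin²(Δλ/2) = 0.510594.
c = 2·atan2(√a, √(1−a)) = 1.59199 rad → d = 6371·c ≈ 10142.55 km.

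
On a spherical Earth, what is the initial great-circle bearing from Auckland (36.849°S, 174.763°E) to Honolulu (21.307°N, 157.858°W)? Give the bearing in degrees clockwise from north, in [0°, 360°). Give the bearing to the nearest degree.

Δλ = -157.858 − 174.763 = -332.621°; wrapped into (−180°, 180°]: 27.379°.
θ = atan2( sin Δλ · cos φ₂ , cos φ₁ · sin φ₂ − sin φ₁ · cos φ₂ · cos Δλ )
  = atan2(0.42844, 0.78690) = 28.567° → normalised to [0°, 360°): 28.567°.

29°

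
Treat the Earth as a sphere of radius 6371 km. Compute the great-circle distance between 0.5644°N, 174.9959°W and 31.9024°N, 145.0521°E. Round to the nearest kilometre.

5449 km

Δλ = 145.0521 − -174.9959 = 320.0480°; wrapped into (−180°, 180°]: -39.9520°.
Δφ = 31.9024 − 0.5644 = 31.3380°.
a = sin²(Δφ/2) + cos φ₁ · cos φ₂ · sin²(Δλ/2) = 0.172018.
c = 2·atan2(√a, √(1−a)) = 0.85534 rad → d = 6371·c ≈ 5449.35 km.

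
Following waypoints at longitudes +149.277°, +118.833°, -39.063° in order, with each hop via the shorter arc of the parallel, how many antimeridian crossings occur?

Leg 1: +149.277° → +118.833°, shortest Δλ = -30.444° (west) — does not cross 180°.
Leg 2: +118.833° → -39.063°, shortest Δλ = -157.896° (west) — does not cross 180°.
Total crossings: 0.

0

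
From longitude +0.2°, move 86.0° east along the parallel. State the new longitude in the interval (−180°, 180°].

+86.2°

Start at +0.2°; shift +86.0° → +86.2°.
+86.2° already lies in (−180°, 180°].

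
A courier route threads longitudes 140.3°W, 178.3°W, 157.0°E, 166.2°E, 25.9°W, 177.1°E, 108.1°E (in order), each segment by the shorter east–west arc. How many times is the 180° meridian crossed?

Leg 1: -140.3° → -178.3°, shortest Δλ = -38.0° (west) — does not cross 180°.
Leg 2: -178.3° → +157.0°, shortest Δλ = -24.7° (west) — crosses 180°.
Leg 3: +157.0° → +166.2°, shortest Δλ = 9.2° (east) — does not cross 180°.
Leg 4: +166.2° → -25.9°, shortest Δλ = 167.9° (east) — crosses 180°.
Leg 5: -25.9° → +177.1°, shortest Δλ = -157.0° (west) — crosses 180°.
Leg 6: +177.1° → +108.1°, shortest Δλ = -69.0° (west) — does not cross 180°.
Total crossings: 3.

3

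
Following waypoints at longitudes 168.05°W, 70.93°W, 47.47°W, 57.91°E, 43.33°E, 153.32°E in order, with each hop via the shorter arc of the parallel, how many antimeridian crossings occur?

0

Leg 1: -168.05° → -70.93°, shortest Δλ = 97.12° (east) — does not cross 180°.
Leg 2: -70.93° → -47.47°, shortest Δλ = 23.46° (east) — does not cross 180°.
Leg 3: -47.47° → +57.91°, shortest Δλ = 105.38° (east) — does not cross 180°.
Leg 4: +57.91° → +43.33°, shortest Δλ = -14.58° (west) — does not cross 180°.
Leg 5: +43.33° → +153.32°, shortest Δλ = 109.99° (east) — does not cross 180°.
Total crossings: 0.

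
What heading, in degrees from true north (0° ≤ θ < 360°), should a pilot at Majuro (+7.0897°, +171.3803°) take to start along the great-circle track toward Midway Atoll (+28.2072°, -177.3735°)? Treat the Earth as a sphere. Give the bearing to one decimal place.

Δλ = -177.3735 − 171.3803 = -348.7538°; wrapped into (−180°, 180°]: 11.2462°.
θ = atan2( sin Δλ · cos φ₂ , cos φ₁ · sin φ₂ − sin φ₁ · cos φ₂ · cos Δλ )
  = atan2(0.17186, 0.36237) = 25.374° → normalised to [0°, 360°): 25.374°.

25.4°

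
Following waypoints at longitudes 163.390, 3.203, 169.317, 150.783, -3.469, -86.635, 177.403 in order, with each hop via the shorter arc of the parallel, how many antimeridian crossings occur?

1

Leg 1: +163.390° → +3.203°, shortest Δλ = -160.187° (west) — does not cross 180°.
Leg 2: +3.203° → +169.317°, shortest Δλ = 166.114° (east) — does not cross 180°.
Leg 3: +169.317° → +150.783°, shortest Δλ = -18.534° (west) — does not cross 180°.
Leg 4: +150.783° → -3.469°, shortest Δλ = -154.252° (west) — does not cross 180°.
Leg 5: -3.469° → -86.635°, shortest Δλ = -83.166° (west) — does not cross 180°.
Leg 6: -86.635° → +177.403°, shortest Δλ = -95.962° (west) — crosses 180°.
Total crossings: 1.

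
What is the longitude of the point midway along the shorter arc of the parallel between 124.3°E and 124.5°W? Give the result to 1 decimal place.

Signed shortest Δλ from +124.3° to -124.5° is +111.2°.
Midpoint longitude = +124.3° + (+111.2°)/2 = +124.3° + 55.6° = +179.9°.
(The naïve average (+124.3 + -124.5)/2 = -0.1° is on the wrong side of the globe.)

179.9°E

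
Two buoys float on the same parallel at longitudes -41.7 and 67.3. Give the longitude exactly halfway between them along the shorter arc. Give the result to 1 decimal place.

Signed shortest Δλ from -41.7° to +67.3° is +109.0°.
Midpoint longitude = -41.7° + (+109.0°)/2 = -41.7° + 54.5° = +12.8°.

+12.8°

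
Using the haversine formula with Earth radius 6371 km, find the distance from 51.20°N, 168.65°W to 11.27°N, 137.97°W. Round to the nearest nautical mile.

2827 nmi

Δλ = -137.97 − -168.65 = 30.68°.
Δφ = 11.27 − 51.20 = -39.93°.
a = sin²(Δφ/2) + cos φ₁ · cos φ₂ · sin²(Δλ/2) = 0.159593.
c = 2·atan2(√a, √(1−a)) = 0.82192 rad → d = 6371·c ≈ 5236.46 km ≈ 2827.46 nmi.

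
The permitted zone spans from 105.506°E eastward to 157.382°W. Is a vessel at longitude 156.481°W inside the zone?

Band width going east from +105.506° to -157.382°: ((-157.382 − 105.506) mod 360) = 97.112°.
Offset of -156.481° east of the west edge: ((-156.481 − 105.506) mod 360) = 98.013°.
98.013° > 97.112° ⇒ outside.

No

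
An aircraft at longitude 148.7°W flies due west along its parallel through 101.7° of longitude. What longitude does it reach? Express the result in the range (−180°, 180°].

109.6°E

Start at -148.7°; shift −101.7° → -250.4°.
-250.4° lies outside (−180°, 180°]; add 360° → +109.6°.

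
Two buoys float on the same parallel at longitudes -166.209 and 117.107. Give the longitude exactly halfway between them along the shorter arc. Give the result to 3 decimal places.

+155.449°

Signed shortest Δλ from -166.209° to +117.107° is -76.684°.
Midpoint longitude = -166.209° + (-76.684°)/2 = -166.209° − 38.342° = -204.551°.
Normalise into (−180°, 180°]: +155.449°.
(The naïve average (-166.209 + +117.107)/2 = -24.551° is on the wrong side of the globe.)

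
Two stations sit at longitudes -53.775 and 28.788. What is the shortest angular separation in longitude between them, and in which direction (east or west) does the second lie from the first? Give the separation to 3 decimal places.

Raw difference: 28.788 − -53.775 = 82.563°.
Normalise into (−180°, 180°]: 82.563° stays 82.563°.
Positive ⇒ the second point lies to the east; separation 82.563°.

82.563° east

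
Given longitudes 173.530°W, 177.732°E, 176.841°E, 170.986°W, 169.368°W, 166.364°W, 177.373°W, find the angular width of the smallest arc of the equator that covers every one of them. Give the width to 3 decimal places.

16.795°

Sort the longitudes: -177.373°, -173.530°, -170.986°, -169.368°, -166.364°, +176.841°, +177.732°.
Eastward gaps between consecutive values (wrapping around): 3.843°, 2.544°, 1.618°, 3.004°, 343.205°, 0.891°, 4.895°.
Largest gap = 343.205° ⇒ minimal covering band is its complement: 360° − 343.205° = 16.795°.
Band runs from +176.841° eastward to -166.364°, crossing the antimeridian.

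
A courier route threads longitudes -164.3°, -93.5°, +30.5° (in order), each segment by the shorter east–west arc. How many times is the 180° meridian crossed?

Leg 1: -164.3° → -93.5°, shortest Δλ = 70.8° (east) — does not cross 180°.
Leg 2: -93.5° → +30.5°, shortest Δλ = 124.0° (east) — does not cross 180°.
Total crossings: 0.

0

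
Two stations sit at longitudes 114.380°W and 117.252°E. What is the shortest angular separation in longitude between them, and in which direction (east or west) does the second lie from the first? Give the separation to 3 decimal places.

Raw difference: 117.252 − -114.380 = 231.632°.
Normalise into (−180°, 180°]: 231.632° − 360° = -128.368°.
Negative ⇒ the second point lies to the west; separation 128.368°.

128.368° west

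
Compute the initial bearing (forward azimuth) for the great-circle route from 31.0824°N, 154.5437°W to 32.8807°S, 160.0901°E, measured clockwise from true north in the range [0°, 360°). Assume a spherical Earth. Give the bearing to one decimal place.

Δλ = 160.0901 − -154.5437 = 314.6338°; wrapped into (−180°, 180°]: -45.3662°.
θ = atan2( sin Δλ · cos φ₂ , cos φ₁ · sin φ₂ − sin φ₁ · cos φ₂ · cos Δλ )
  = atan2(-0.59761, -0.76956) = -142.168° → normalised to [0°, 360°): 217.832°.

217.8°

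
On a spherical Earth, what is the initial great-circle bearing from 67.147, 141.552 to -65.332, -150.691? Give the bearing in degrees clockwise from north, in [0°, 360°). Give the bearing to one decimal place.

142.2°

Δλ = -150.691 − 141.552 = -292.243°; wrapped into (−180°, 180°]: 67.757°.
θ = atan2( sin Δλ · cos φ₂ , cos φ₁ · sin φ₂ − sin φ₁ · cos φ₂ · cos Δλ )
  = atan2(0.38630, -0.49851) = 142.227° → normalised to [0°, 360°): 142.227°.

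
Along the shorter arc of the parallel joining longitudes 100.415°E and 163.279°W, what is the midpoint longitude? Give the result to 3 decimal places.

Signed shortest Δλ from +100.415° to -163.279° is +96.306°.
Midpoint longitude = +100.415° + (+96.306°)/2 = +100.415° + 48.153° = +148.568°.
(The naïve average (+100.415 + -163.279)/2 = -31.432° is on the wrong side of the globe.)

148.568°E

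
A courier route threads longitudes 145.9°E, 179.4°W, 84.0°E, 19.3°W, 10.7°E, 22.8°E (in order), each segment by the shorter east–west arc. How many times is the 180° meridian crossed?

Leg 1: +145.9° → -179.4°, shortest Δλ = 34.7° (east) — crosses 180°.
Leg 2: -179.4° → +84.0°, shortest Δλ = -96.6° (west) — crosses 180°.
Leg 3: +84.0° → -19.3°, shortest Δλ = -103.3° (west) — does not cross 180°.
Leg 4: -19.3° → +10.7°, shortest Δλ = 30.0° (east) — does not cross 180°.
Leg 5: +10.7° → +22.8°, shortest Δλ = 12.1° (east) — does not cross 180°.
Total crossings: 2.

2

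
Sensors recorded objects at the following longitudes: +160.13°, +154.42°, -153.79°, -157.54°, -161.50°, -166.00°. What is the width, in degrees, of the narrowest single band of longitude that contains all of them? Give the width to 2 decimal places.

51.79°

Sort the longitudes: -166.00°, -161.50°, -157.54°, -153.79°, +154.42°, +160.13°.
Eastward gaps between consecutive values (wrapping around): 4.50°, 3.96°, 3.75°, 308.21°, 5.71°, 33.87°.
Largest gap = 308.21° ⇒ minimal covering band is its complement: 360° − 308.21° = 51.79°.
Band runs from +154.42° eastward to -153.79°, crossing the antimeridian.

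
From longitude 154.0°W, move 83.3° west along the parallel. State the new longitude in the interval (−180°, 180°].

Start at -154.0°; shift −83.3° → -237.3°.
-237.3° lies outside (−180°, 180°]; add 360° → +122.7°.

122.7°E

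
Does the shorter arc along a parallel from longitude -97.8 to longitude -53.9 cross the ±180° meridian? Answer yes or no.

No

Signed shortest Δλ = ((-53.9 − -97.8 + 180) mod 360) − 180 = 43.9°.
Going east by 43.9° from -97.8° reaches -53.9° without touching 180°.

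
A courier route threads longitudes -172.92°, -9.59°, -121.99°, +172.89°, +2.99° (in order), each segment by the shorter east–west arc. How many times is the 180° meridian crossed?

Leg 1: -172.92° → -9.59°, shortest Δλ = 163.33° (east) — does not cross 180°.
Leg 2: -9.59° → -121.99°, shortest Δλ = -112.4° (west) — does not cross 180°.
Leg 3: -121.99° → +172.89°, shortest Δλ = -65.12° (west) — crosses 180°.
Leg 4: +172.89° → +2.99°, shortest Δλ = -169.9° (west) — does not cross 180°.
Total crossings: 1.

1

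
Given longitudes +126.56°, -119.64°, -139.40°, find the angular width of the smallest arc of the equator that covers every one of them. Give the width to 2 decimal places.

113.80°

Sort the longitudes: -139.40°, -119.64°, +126.56°.
Eastward gaps between consecutive values (wrapping around): 19.76°, 246.20°, 94.04°.
Largest gap = 246.20° ⇒ minimal covering band is its complement: 360° − 246.20° = 113.80°.
Band runs from +126.56° eastward to -119.64°, crossing the antimeridian.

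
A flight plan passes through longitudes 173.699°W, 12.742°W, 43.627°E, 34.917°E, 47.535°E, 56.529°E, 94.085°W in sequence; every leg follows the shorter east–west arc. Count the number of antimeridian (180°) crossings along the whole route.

0

Leg 1: -173.699° → -12.742°, shortest Δλ = 160.957° (east) — does not cross 180°.
Leg 2: -12.742° → +43.627°, shortest Δλ = 56.369° (east) — does not cross 180°.
Leg 3: +43.627° → +34.917°, shortest Δλ = -8.71° (west) — does not cross 180°.
Leg 4: +34.917° → +47.535°, shortest Δλ = 12.618° (east) — does not cross 180°.
Leg 5: +47.535° → +56.529°, shortest Δλ = 8.994° (east) — does not cross 180°.
Leg 6: +56.529° → -94.085°, shortest Δλ = -150.614° (west) — does not cross 180°.
Total crossings: 0.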